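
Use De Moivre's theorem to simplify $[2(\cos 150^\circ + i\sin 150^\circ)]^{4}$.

By De Moivre: z^n = r^n(cos(nθ) + i sin(nθ))
= 2^4(cos(4*150°) + i sin(4*150°))
= 16(cos 240° + i sin 240°)
= -8 - 8*sqrt(3)i


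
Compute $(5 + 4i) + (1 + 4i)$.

(5 + 1) + (4 + 4)i = 6 + 8i


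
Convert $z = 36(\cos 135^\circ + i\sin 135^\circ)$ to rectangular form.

a = r cos θ = 36 * -sqrt(2)/2 = -18*sqrt(2)
b = r sin θ = 36 * sqrt(2)/2 = 18*sqrt(2)
z = -18*sqrt(2) + 18*sqrt(2)i


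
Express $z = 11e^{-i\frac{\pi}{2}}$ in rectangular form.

a = r cos θ = 11 * 0 = 0
b = r sin θ = 11 * -1 = -11
z = -11i


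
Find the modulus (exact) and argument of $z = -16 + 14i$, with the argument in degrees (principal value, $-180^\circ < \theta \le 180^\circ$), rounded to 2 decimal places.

|z| = sqrt((-16)^2 + 14^2) = sqrt(452)
arg(z) = arctan(b/a) = arctan(14/-16) (quadrant-adjusted) = 138.81°


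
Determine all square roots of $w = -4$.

|w| = 4, arg(w) = 180°
Root modulus = 4^(1/2) = 2
Root arguments: θ_k = (180° + 360°k)/2 for k = 0, 1, ..., 1
Roots: 2i, -2i


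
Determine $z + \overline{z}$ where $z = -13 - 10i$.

z + conjugate(z) = (a + bi) + (a - bi) = 2a
= 2 * (-13) = -26


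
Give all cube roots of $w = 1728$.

|w| = 1728, arg(w) = 0°
Root modulus = 1728^(1/3) = 12
Root arguments: θ_k = (0° + 360°k)/3 for k = 0, 1, ..., 2
Roots: 12, -6 + 6*sqrt(3)i, -6 - 6*sqrt(3)i


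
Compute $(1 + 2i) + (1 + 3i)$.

(1 + 1) + (2 + 3)i = 2 + 5i


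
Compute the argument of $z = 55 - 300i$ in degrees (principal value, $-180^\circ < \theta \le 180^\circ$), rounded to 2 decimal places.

θ = arctan(b/a) = arctan(-300/55) (quadrant-adjusted) = -79.61°


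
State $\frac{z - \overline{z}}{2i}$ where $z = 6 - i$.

z - conjugate(z) = 2bi
(z - conjugate(z))/(2i) = 2bi/(2i) = b = -1


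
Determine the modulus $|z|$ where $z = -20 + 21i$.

|z| = sqrt(a^2 + b^2) = sqrt((-20)^2 + 21^2) = sqrt(841) = 29


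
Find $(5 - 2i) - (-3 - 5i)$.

(5 - (-3)) + (-2 - (-5))i = 8 + 3i


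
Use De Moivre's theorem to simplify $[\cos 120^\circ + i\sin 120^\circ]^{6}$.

By De Moivre: z^n = r^n(cos(nθ) + i sin(nθ))
= 1^6(cos(6*120°) + i sin(6*120°))
= 1(cos 0° + i sin 0°)
= 1


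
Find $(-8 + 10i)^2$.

(a + bi)^2 = a^2 - b^2 + 2abi
= (-8)^2 - 10^2 + 2*(-8)*10i
= -36 - 160i


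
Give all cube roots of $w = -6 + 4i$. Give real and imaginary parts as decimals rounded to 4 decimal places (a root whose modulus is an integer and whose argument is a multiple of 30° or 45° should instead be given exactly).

|w| = sqrt(52) ≈ 7.211103, arg(w) ≈ 146.309932°
Root modulus = sqrt(52)^(1/3) ≈ 1.931971
Root arguments: θ_k = (arg(w) + 360°k)/3 for k = 0, 1, ..., 2
Compute each root as (root modulus)(cos θ_k + i sin θ_k) using full-precision intermediates, then round to 4 decimal places.
Roots: 1.2733 + 1.4530i, -1.8950 + 0.3762i, 0.6216 - 1.8292i


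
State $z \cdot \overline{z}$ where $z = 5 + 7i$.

z * conjugate(z) = |z|^2 = a^2 + b^2
= 5^2 + 7^2 = 74


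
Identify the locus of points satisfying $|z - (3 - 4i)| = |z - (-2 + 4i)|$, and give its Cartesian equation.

|z - z1| = |z - z2| means z is equidistant from z1 and z2,
i.e. the perpendicular bisector of the segment from (3, -4) to (-2, 4) (midpoint (1/2, 0)).
With z = x + yi, square both sides:
(x - 3)^2 + (y - (-4))^2 = (x - (-2))^2 + (y - 4)^2
The x^2 and y^2 terms cancel: -10x + 16y = 20 - 25 = -5
Simplify: 10x - 16y = 5
Locus: Perpendicular bisector of the segment from (3, -4) to (-2, 4): the line 10x - 16y = 5


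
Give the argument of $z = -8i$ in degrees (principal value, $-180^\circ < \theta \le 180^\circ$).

a = 0 and b < 0, so z lies on the negative imaginary axis: θ = -90°


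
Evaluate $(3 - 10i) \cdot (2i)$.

(a1*a2 - b1*b2) + (a1*b2 + b1*a2)i
= (0 - (-20)) + (6 + 0)i
= 20 + 6i


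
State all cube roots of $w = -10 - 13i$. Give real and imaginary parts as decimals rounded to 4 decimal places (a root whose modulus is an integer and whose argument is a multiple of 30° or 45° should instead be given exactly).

|w| = sqrt(269) ≈ 16.401219, arg(w) ≈ 232.431408°
Root modulus = sqrt(269)^(1/3) ≈ 2.540731
Root arguments: θ_k = (arg(w) + 360°k)/3 for k = 0, 1, ..., 2
Compute each root as (root modulus)(cos θ_k + i sin θ_k) using full-precision intermediates, then round to 4 decimal places.
Roots: 0.5509 + 2.4803i, -2.4234 - 0.7630i, 1.8725 - 1.7172i


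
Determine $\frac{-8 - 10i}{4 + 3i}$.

Multiply numerator and denominator by conjugate (4 - 3i):
= (-8 - 10i)(4 - 3i) / (4^2 + 3^2)
= (-62 - 16i) / 25
= -62/25 - (16/25)i


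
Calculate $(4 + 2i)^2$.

(a + bi)^2 = a^2 - b^2 + 2abi
= 4^2 - 2^2 + 2*4*2i
= 12 + 16i


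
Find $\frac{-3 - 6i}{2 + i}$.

Multiply numerator and denominator by conjugate (2 - i):
= (-3 - 6i)(2 - i) / (2^2 + 1^2)
= (-12 - 9i) / 5
= -12/5 - (9/5)i


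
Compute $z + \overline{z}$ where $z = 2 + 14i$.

z + conjugate(z) = (a + bi) + (a - bi) = 2a
= 2 * 2 = 4


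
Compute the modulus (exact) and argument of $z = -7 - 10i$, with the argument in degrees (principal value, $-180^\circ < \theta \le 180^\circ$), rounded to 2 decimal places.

|z| = sqrt((-7)^2 + (-10)^2) = sqrt(149)
arg(z) = arctan(b/a) = arctan(-10/-7) (quadrant-adjusted) = -124.99°


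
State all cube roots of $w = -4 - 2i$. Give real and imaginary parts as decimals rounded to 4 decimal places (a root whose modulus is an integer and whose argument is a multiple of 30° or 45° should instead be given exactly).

|w| = sqrt(20) ≈ 4.472136, arg(w) ≈ 206.565051°
Root modulus = sqrt(20)^(1/3) ≈ 1.647549
Root arguments: θ_k = (arg(w) + 360°k)/3 for k = 0, 1, ..., 2
Compute each root as (root modulus)(cos θ_k + i sin θ_k) using full-precision intermediates, then round to 4 decimal places.
Roots: 0.5943 + 1.5366i, -1.6279 - 0.2536i, 1.0336 - 1.2830i


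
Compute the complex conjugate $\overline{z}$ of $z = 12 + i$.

If z = a + bi, then conjugate(z) = a - bi
conjugate(12 + i) = 12 - i


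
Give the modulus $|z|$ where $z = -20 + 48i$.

|z| = sqrt(a^2 + b^2) = sqrt((-20)^2 + 48^2) = sqrt(2704) = 52


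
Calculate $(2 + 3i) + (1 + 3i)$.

(2 + 1) + (3 + 3)i = 3 + 6i


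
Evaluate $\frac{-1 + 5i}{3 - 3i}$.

Multiply numerator and denominator by conjugate (3 + 3i):
= (-1 + 5i)(3 + 3i) / (3^2 + (-3)^2)
= (-18 + 12i) / 18
Divide through by 6: (-3 + 2i) / 3
= -1 + (2/3)i


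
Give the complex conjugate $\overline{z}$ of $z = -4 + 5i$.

If z = a + bi, then conjugate(z) = a - bi
conjugate(-4 + 5i) = -4 - 5i


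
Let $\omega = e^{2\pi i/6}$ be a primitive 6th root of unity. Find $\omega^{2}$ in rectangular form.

ω^2 = e^(2πi·2/6) = e^(i·2π/3)
= cos(2π/3) + i sin(2π/3)
= -1/2 + (sqrt(3)/2)i


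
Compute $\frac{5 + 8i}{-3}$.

Divisor is real, so divide each part by -3:
= -5/3 - (8/3)i


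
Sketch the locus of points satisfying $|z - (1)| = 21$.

|z - z0| = r describes a circle centered at z0 with radius r
Here z0 = 1 and r = 21
Locus: Circle centered at (1, 0) with radius 21


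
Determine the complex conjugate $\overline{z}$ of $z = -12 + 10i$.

If z = a + bi, then conjugate(z) = a - bi
conjugate(-12 + 10i) = -12 - 10i


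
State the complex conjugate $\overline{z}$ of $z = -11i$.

If z = a + bi, then conjugate(z) = a - bi
conjugate(-11i) = 11i


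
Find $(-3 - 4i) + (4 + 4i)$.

(-3 + 4) + (-4 + 4)i = 1


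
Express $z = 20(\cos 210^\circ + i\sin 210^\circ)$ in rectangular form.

a = r cos θ = 20 * -sqrt(3)/2 = -10*sqrt(3)
b = r sin θ = 20 * -1/2 = -10
z = -10*sqrt(3) - 10i


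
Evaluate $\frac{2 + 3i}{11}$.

Divisor is real, so divide each part by 11:
= 2/11 + (3/11)i


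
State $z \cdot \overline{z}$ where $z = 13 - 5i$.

z * conjugate(z) = |z|^2 = a^2 + b^2
= 13^2 + (-5)^2 = 194


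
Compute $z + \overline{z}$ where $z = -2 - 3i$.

z + conjugate(z) = (a + bi) + (a - bi) = 2a
= 2 * (-2) = -4


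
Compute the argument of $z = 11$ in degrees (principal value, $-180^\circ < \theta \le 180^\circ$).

b = 0 and a > 0, so z lies on the positive real axis: θ = 0°


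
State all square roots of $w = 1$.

|w| = 1, arg(w) = 0°
Root modulus = 1^(1/2) = 1
Root arguments: θ_k = (0° + 360°k)/2 for k = 0, 1, ..., 1
Roots: 1, -1


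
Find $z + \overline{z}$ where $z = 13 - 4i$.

z + conjugate(z) = (a + bi) + (a - bi) = 2a
= 2 * 13 = 26


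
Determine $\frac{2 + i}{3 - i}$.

Multiply numerator and denominator by conjugate (3 + i):
= (2 + i)(3 + i) / (3^2 + (-1)^2)
= (5 + 5i) / 10
Divide through by 5: (1 + i) / 2
= 1/2 + (1/2)i


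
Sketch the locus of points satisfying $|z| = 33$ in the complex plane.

|z| = 33 means sqrt(x^2 + y^2) = 33
This is a circle of radius 33 centered at the origin


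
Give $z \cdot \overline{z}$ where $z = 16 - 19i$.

z * conjugate(z) = |z|^2 = a^2 + b^2
= 16^2 + (-19)^2 = 617


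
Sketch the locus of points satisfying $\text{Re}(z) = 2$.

Re(z) = x where z = x + yi; the equation x = 2 is satisfied by all points with that x-coordinate
Locus: Vertical line x = 2


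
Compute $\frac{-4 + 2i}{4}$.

Divisor is real, so divide each part by 4:
= -1 + (1/2)i


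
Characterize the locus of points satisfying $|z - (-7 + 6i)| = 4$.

|z - z0| = r describes a circle centered at z0 with radius r
Here z0 = -7 + 6i and r = 4
Locus: Circle centered at (-7, 6) with radius 4


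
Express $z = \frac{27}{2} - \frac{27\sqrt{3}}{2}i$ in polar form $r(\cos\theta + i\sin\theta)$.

r = |z| = sqrt(a^2 + b^2) = sqrt((27/2)^2 + (-27*sqrt(3)/2)^2) = sqrt(729/4 + 2187/4) = sqrt(729) = 27
θ = arctan(b/a) = arctan(-23.3827/13.5) (quadrant-adjusted) = 300°
z = 27(cos 300° + i sin 300°)


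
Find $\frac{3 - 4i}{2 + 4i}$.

Multiply numerator and denominator by conjugate (2 - 4i):
= (3 - 4i)(2 - 4i) / (2^2 + 4^2)
= (-10 - 20i) / 20
Divide through by 10: (-1 - 2i) / 2
= -1/2 - i


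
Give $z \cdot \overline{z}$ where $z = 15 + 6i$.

z * conjugate(z) = |z|^2 = a^2 + b^2
= 15^2 + 6^2 = 261


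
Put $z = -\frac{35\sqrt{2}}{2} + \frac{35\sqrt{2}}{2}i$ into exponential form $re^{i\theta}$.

r = |z| = sqrt((-35*sqrt(2)/2)^2 + (35*sqrt(2)/2)^2) = sqrt(1225/2 + 1225/2) = sqrt(1225) = 35
θ = arctan(b/a) = arctan(24.7487/-24.7487) (quadrant-adjusted) = 135° = 3π/4
z = 35e^(i*3π/4)


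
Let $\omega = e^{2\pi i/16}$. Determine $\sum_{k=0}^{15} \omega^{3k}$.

Let ζ = ω^3 = e^(2πi·3/16). Since 16 ∤ 3, ζ ≠ 1.
Sum = Σ_{k=0}^{15} ζ^k = (ζ^16 - 1)/(ζ - 1) = (ω^{3·16} - 1)/(ζ - 1) = (1 - 1)/(ζ - 1) = 0


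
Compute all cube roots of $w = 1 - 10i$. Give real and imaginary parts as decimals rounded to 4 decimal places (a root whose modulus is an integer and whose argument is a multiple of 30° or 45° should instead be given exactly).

|w| = sqrt(101) ≈ 10.049876, arg(w) ≈ 275.710593°
Root modulus = sqrt(101)^(1/3) ≈ 2.158011
Root arguments: θ_k = (arg(w) + 360°k)/3 for k = 0, 1, ..., 2
Compute each root as (root modulus)(cos θ_k + i sin θ_k) using full-precision intermediates, then round to 4 decimal places.
Roots: -0.0717 + 2.1568i, -1.8320 - 1.1405i, 1.9037 - 1.0163i


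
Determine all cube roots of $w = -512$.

|w| = 512, arg(w) = 180°
Root modulus = 512^(1/3) = 8
Root arguments: θ_k = (180° + 360°k)/3 for k = 0, 1, ..., 2
Roots: 4 + 4*sqrt(3)i, -8, 4 - 4*sqrt(3)i


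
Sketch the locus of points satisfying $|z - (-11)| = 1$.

|z - z0| = r describes a circle centered at z0 with radius r
Here z0 = -11 and r = 1
Locus: Circle centered at (-11, 0) with radius 1


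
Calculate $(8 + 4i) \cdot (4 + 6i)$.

(a1*a2 - b1*b2) + (a1*b2 + b1*a2)i
= (32 - 24) + (48 + 16)i
= 8 + 64i


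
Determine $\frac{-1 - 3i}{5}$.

Divisor is real, so divide each part by 5:
= -1/5 - (3/5)i


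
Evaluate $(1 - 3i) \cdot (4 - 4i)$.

(a1*a2 - b1*b2) + (a1*b2 + b1*a2)i
= (4 - 12) + (-4 + (-12))i
= -8 - 16i


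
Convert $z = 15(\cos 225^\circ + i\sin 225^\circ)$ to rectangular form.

a = r cos θ = 15 * -sqrt(2)/2 = -15*sqrt(2)/2
b = r sin θ = 15 * -sqrt(2)/2 = -15*sqrt(2)/2
z = -15*sqrt(2)/2 - (15*sqrt(2)/2)i


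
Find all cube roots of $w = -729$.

|w| = 729, arg(w) = 180°
Root modulus = 729^(1/3) = 9
Root arguments: θ_k = (180° + 360°k)/3 for k = 0, 1, ..., 2
Roots: 9/2 + (9*sqrt(3)/2)i, -9, 9/2 - (9*sqrt(3)/2)i


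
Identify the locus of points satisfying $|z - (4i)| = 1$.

|z - z0| = r describes a circle centered at z0 with radius r
Here z0 = 4i and r = 1
Locus: Circle centered at (0, 4) with radius 1


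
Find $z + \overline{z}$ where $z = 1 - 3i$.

z + conjugate(z) = (a + bi) + (a - bi) = 2a
= 2 * 1 = 2


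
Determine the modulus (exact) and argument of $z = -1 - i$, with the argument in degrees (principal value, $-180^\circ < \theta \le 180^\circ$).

|z| = sqrt((-1)^2 + (-1)^2) = sqrt(2)
arg(z) = arctan(b/a) = arctan(-1/-1) (quadrant-adjusted) = -135°


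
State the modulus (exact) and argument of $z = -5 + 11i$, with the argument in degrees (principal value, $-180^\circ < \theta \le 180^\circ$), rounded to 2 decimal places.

|z| = sqrt((-5)^2 + 11^2) = sqrt(146)
arg(z) = arctan(b/a) = arctan(11/-5) (quadrant-adjusted) = 114.44°


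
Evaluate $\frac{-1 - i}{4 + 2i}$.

Multiply numerator and denominator by conjugate (4 - 2i):
= (-1 - i)(4 - 2i) / (4^2 + 2^2)
= (-6 - 2i) / 20
Divide through by 2: (-3 - i) / 10
= -3/10 - (1/10)i


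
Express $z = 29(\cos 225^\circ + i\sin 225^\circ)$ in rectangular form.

a = r cos θ = 29 * -sqrt(2)/2 = -29*sqrt(2)/2
b = r sin θ = 29 * -sqrt(2)/2 = -29*sqrt(2)/2
z = -29*sqrt(2)/2 - (29*sqrt(2)/2)i


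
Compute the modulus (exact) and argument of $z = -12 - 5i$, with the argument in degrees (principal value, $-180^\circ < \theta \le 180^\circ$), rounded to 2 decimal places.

|z| = sqrt((-12)^2 + (-5)^2) = 13
arg(z) = arctan(b/a) = arctan(-5/-12) (quadrant-adjusted) = -157.38°


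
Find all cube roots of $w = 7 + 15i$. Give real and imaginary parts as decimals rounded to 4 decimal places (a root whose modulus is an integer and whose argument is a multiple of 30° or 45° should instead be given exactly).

|w| = sqrt(274) ≈ 16.552945, arg(w) ≈ 64.983107°
Root modulus = sqrt(274)^(1/3) ≈ 2.548542
Root arguments: θ_k = (arg(w) + 360°k)/3 for k = 0, 1, ..., 2
Compute each root as (root modulus)(cos θ_k + i sin θ_k) using full-precision intermediates, then round to 4 decimal places.
Roots: 2.3686 + 0.9407i, -1.9990 + 1.5809i, -0.3696 - 2.5216i


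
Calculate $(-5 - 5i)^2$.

(a + bi)^2 = a^2 - b^2 + 2abi
= (-5)^2 - (-5)^2 + 2*(-5)*(-5)i
= 50i


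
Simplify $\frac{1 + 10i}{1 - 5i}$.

Multiply numerator and denominator by conjugate (1 + 5i):
= (1 + 10i)(1 + 5i) / (1^2 + (-5)^2)
= (-49 + 15i) / 26
= -49/26 + (15/26)i


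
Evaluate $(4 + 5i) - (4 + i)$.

(4 - 4) + (5 - 1)i = 4i


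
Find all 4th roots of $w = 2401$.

|w| = 2401, arg(w) = 0°
Root modulus = 2401^(1/4) = 7
Root arguments: θ_k = (0° + 360°k)/4 for k = 0, 1, ..., 3
Roots: 7, 7i, -7, -7i


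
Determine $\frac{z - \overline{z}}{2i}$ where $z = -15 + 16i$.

z - conjugate(z) = 2bi
(z - conjugate(z))/(2i) = 2bi/(2i) = b = 16


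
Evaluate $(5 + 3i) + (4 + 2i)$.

(5 + 4) + (3 + 2)i = 9 + 5i


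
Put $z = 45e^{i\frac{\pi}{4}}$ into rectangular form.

a = r cos θ = 45 * sqrt(2)/2 = 45*sqrt(2)/2
b = r sin θ = 45 * sqrt(2)/2 = 45*sqrt(2)/2
z = 45*sqrt(2)/2 + (45*sqrt(2)/2)i


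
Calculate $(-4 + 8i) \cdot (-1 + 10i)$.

(a1*a2 - b1*b2) + (a1*b2 + b1*a2)i
= (4 - 80) + (-40 + (-8))i
= -76 - 48i


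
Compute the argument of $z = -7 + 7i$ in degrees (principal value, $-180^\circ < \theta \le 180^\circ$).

θ = arctan(b/a) = arctan(7/-7) (quadrant-adjusted) = 135°


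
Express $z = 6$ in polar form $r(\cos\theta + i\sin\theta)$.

r = |z| = sqrt(a^2 + b^2) = sqrt((6)^2 + (0)^2) = sqrt(36 + 0) = sqrt(36) = 6
b = 0 and a > 0, so z lies on the positive real axis: θ = 0°
z = 6(cos 0° + i sin 0°)


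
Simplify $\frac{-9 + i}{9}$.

Divisor is real, so divide each part by 9:
= -1 + (1/9)i


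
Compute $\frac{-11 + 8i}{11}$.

Divisor is real, so divide each part by 11:
= -1 + (8/11)i


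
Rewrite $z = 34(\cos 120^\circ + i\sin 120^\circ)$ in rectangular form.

a = r cos θ = 34 * -1/2 = -17
b = r sin θ = 34 * sqrt(3)/2 = 17*sqrt(3)
z = -17 + 17*sqrt(3)i


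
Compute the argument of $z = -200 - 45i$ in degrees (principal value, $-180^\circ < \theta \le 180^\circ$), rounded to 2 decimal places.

θ = arctan(b/a) = arctan(-45/-200) (quadrant-adjusted) = -167.32°


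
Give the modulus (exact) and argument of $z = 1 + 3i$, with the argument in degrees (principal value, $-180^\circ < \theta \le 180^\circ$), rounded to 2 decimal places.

|z| = sqrt(1^2 + 3^2) = sqrt(10)
arg(z) = arctan(b/a) = arctan(3/1) (quadrant-adjusted) = 71.57°


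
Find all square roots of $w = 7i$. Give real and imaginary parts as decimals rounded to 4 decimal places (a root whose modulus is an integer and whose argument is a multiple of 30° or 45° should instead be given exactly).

|w| = 7, arg(w) = 90°
Root modulus = 7^(1/2) ≈ 2.645751
Root arguments: θ_k = (90° + 360°k)/2 for k = 0, 1, ..., 1
Compute each root as (root modulus)(cos θ_k + i sin θ_k) using full-precision intermediates, then round to 4 decimal places.
Roots: 1.8708 + 1.8708i, -1.8708 - 1.8708i


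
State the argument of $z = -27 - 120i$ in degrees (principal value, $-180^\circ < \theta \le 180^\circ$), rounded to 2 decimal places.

θ = arctan(b/a) = arctan(-120/-27) (quadrant-adjusted) = -102.68°


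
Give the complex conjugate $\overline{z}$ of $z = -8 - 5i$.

If z = a + bi, then conjugate(z) = a - bi
conjugate(-8 - 5i) = -8 + 5i


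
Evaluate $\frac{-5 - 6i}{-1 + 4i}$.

Multiply numerator and denominator by conjugate (-1 - 4i):
= (-5 - 6i)(-1 - 4i) / ((-1)^2 + 4^2)
= (-19 + 26i) / 17
= -19/17 + (26/17)i


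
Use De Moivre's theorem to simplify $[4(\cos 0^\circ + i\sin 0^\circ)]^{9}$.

By De Moivre: z^n = r^n(cos(nθ) + i sin(nθ))
= 4^9(cos(9*0°) + i sin(9*0°))
= 262144(cos 0° + i sin 0°)
= 262144


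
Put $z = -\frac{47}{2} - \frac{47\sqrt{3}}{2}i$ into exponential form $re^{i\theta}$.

r = |z| = sqrt((-47/2)^2 + (-47*sqrt(3)/2)^2) = sqrt(2209/4 + 6627/4) = sqrt(2209) = 47
θ = arctan(b/a) = arctan(-40.7032/-23.5) (quadrant-adjusted) = 240° = 4π/3
z = 47e^(i*4π/3)


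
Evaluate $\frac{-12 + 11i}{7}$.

Divisor is real, so divide each part by 7:
= -12/7 + (11/7)i


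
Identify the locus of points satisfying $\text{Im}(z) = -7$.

Im(z) = y where z = x + yi; the equation y = -7 is satisfied by all points with that y-coordinate
Locus: Horizontal line y = -7


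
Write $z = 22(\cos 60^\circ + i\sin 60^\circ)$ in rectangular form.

a = r cos θ = 22 * 1/2 = 11
b = r sin θ = 22 * sqrt(3)/2 = 11*sqrt(3)
z = 11 + 11*sqrt(3)i


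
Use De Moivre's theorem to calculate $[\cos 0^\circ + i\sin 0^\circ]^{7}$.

By De Moivre: z^n = r^n(cos(nθ) + i sin(nθ))
= 1^7(cos(7*0°) + i sin(7*0°))
= 1(cos 0° + i sin 0°)
= 1


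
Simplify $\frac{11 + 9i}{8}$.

Divisor is real, so divide each part by 8:
= 11/8 + (9/8)i


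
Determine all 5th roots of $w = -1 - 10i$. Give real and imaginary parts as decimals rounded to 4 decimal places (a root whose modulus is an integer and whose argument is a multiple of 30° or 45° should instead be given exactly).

|w| = sqrt(101) ≈ 10.049876, arg(w) ≈ 264.289407°
Root modulus = sqrt(101)^(1/5) ≈ 1.586471
Root arguments: θ_k = (arg(w) + 360°k)/5 for k = 0, 1, ..., 4
Compute each root as (root modulus)(cos θ_k + i sin θ_k) using full-precision intermediates, then round to 4 decimal places.
Roots: 0.9579 + 1.2646i, -0.9067 + 1.3018i, -1.5183 - 0.4601i, -0.0316 - 1.5862i, 1.4988 - 0.5202i


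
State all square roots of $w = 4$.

|w| = 4, arg(w) = 0°
Root modulus = 4^(1/2) = 2
Root arguments: θ_k = (0° + 360°k)/2 for k = 0, 1, ..., 1
Roots: 2, -2


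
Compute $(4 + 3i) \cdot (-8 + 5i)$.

(a1*a2 - b1*b2) + (a1*b2 + b1*a2)i
= (-32 - 15) + (20 + (-24))i
= -47 - 4i


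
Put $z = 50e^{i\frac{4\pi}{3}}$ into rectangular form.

a = r cos θ = 50 * -1/2 = -25
b = r sin θ = 50 * -sqrt(3)/2 = -25*sqrt(3)
z = -25 - 25*sqrt(3)i


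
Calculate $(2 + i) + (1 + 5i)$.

(2 + 1) + (1 + 5)i = 3 + 6i


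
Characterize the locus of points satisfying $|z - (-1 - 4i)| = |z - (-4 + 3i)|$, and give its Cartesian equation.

|z - z1| = |z - z2| means z is equidistant from z1 and z2,
i.e. the perpendicular bisector of the segment from (-1, -4) to (-4, 3) (midpoint (-5/2, -1/2)).
With z = x + yi, square both sides:
(x - (-1))^2 + (y - (-4))^2 = (x - (-4))^2 + (y - 3)^2
The x^2 and y^2 terms cancel: -6x + 14y = 25 - 17 = 8
Simplify: 3x - 7y = -4
Locus: Perpendicular bisector of the segment from (-1, -4) to (-4, 3): the line 3x - 7y = -4


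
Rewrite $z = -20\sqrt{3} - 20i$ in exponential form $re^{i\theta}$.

r = |z| = sqrt((-20*sqrt(3))^2 + (-20)^2) = sqrt(1200 + 400) = sqrt(1600) = 40
θ = arctan(b/a) = arctan(-20/-34.641) (quadrant-adjusted) = 210° = 7π/6
z = 40e^(i*7π/6)


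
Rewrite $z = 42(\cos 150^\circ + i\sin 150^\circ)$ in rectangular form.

a = r cos θ = 42 * -sqrt(3)/2 = -21*sqrt(3)
b = r sin θ = 42 * 1/2 = 21
z = -21*sqrt(3) + 21i


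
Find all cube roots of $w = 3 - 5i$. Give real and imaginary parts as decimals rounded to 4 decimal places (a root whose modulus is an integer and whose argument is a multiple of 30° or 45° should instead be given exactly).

|w| = sqrt(34) ≈ 5.830952, arg(w) ≈ 300.963757°
Root modulus = sqrt(34)^(1/3) ≈ 1.799892
Root arguments: θ_k = (arg(w) + 360°k)/3 for k = 0, 1, ..., 2
Compute each root as (root modulus)(cos θ_k + i sin θ_k) using full-precision intermediates, then round to 4 decimal places.
Roots: -0.3225 + 1.7708i, -1.3723 - 1.1647i, 1.6948 - 0.6061i


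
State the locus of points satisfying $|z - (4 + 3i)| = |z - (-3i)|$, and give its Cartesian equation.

|z - z1| = |z - z2| means z is equidistant from z1 and z2,
i.e. the perpendicular bisector of the segment from (4, 3) to (0, -3) (midpoint (2, 0)).
With z = x + yi, square both sides:
(x - 4)^2 + (y - 3)^2 = (x - 0)^2 + (y - (-3))^2
The x^2 and y^2 terms cancel: -8x + (-12)y = 9 - 25 = -16
Simplify: 2x + 3y = 4
Locus: Perpendicular bisector of the segment from (4, 3) to (0, -3): the line 2x + 3y = 4


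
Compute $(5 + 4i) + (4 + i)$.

(5 + 4) + (4 + 1)i = 9 + 5i


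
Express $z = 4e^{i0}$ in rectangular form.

a = r cos θ = 4 * 1 = 4
b = r sin θ = 4 * 0 = 0
z = 4


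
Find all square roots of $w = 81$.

|w| = 81, arg(w) = 0°
Root modulus = 81^(1/2) = 9
Root arguments: θ_k = (0° + 360°k)/2 for k = 0, 1, ..., 1
Roots: 9, -9


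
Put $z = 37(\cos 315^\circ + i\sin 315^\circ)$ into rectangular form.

a = r cos θ = 37 * sqrt(2)/2 = 37*sqrt(2)/2
b = r sin θ = 37 * -sqrt(2)/2 = -37*sqrt(2)/2
z = 37*sqrt(2)/2 - (37*sqrt(2)/2)i


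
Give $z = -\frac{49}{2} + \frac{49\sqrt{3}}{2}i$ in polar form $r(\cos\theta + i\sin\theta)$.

r = |z| = sqrt(a^2 + b^2) = sqrt((-49/2)^2 + (49*sqrt(3)/2)^2) = sqrt(2401/4 + 7203/4) = sqrt(2401) = 49
θ = arctan(b/a) = arctan(42.4352/-24.5) (quadrant-adjusted) = 120°
z = 49(cos 120° + i sin 120°)


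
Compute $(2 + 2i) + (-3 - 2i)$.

(2 + (-3)) + (2 + (-2))i = -1


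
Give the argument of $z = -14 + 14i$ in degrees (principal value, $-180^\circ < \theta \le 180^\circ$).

θ = arctan(b/a) = arctan(14/-14) (quadrant-adjusted) = 135°


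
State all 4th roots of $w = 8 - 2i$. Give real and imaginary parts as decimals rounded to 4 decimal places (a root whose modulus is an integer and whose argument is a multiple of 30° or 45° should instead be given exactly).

|w| = sqrt(68) ≈ 8.246211, arg(w) ≈ 345.963757°
Root modulus = sqrt(68)^(1/4) ≈ 1.694586
Root arguments: θ_k = (arg(w) + 360°k)/4 for k = 0, 1, ..., 3
Compute each root as (root modulus)(cos θ_k + i sin θ_k) using full-precision intermediates, then round to 4 decimal places.
Roots: 0.1037 + 1.6914i, -1.6914 + 0.1037i, -0.1037 - 1.6914i, 1.6914 - 0.1037i


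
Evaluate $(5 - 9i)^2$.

(a + bi)^2 = a^2 - b^2 + 2abi
= 5^2 - (-9)^2 + 2*5*(-9)i
= -56 - 90i


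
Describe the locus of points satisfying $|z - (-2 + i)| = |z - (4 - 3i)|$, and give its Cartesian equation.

|z - z1| = |z - z2| means z is equidistant from z1 and z2,
i.e. the perpendicular bisector of the segment from (-2, 1) to (4, -3) (midpoint (1, -1)).
With z = x + yi, square both sides:
(x - (-2))^2 + (y - 1)^2 = (x - 4)^2 + (y - (-3))^2
The x^2 and y^2 terms cancel: 12x + (-8)y = 25 - 5 = 20
Simplify: 3x - 2y = 5
Locus: Perpendicular bisector of the segment from (-2, 1) to (4, -3): the line 3x - 2y = 5


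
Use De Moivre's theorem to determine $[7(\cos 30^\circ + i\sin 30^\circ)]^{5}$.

By De Moivre: z^n = r^n(cos(nθ) + i sin(nθ))
= 7^5(cos(5*30°) + i sin(5*30°))
= 16807(cos 150° + i sin 150°)
= -16807*sqrt(3)/2 + (16807/2)i


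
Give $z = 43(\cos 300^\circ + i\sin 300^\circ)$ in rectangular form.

a = r cos θ = 43 * 1/2 = 43/2
b = r sin θ = 43 * -sqrt(3)/2 = -43*sqrt(3)/2
z = 43/2 - (43*sqrt(3)/2)i


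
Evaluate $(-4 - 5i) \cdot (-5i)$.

(a1*a2 - b1*b2) + (a1*b2 + b1*a2)i
= (0 - 25) + (20 + 0)i
= -25 + 20i


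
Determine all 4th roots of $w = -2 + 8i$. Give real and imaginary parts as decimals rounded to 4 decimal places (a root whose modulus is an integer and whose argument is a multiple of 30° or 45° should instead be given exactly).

|w| = sqrt(68) ≈ 8.246211, arg(w) ≈ 104.036243°
Root modulus = sqrt(68)^(1/4) ≈ 1.694586
Root arguments: θ_k = (arg(w) + 360°k)/4 for k = 0, 1, ..., 3
Compute each root as (root modulus)(cos θ_k + i sin θ_k) using full-precision intermediates, then round to 4 decimal places.
Roots: 1.5230 + 0.7431i, -0.7431 + 1.5230i, -1.5230 - 0.7431i, 0.7431 - 1.5230i


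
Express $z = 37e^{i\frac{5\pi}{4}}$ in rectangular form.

a = r cos θ = 37 * -sqrt(2)/2 = -37*sqrt(2)/2
b = r sin θ = 37 * -sqrt(2)/2 = -37*sqrt(2)/2
z = -37*sqrt(2)/2 - (37*sqrt(2)/2)i


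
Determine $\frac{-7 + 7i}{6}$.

Divisor is real, so divide each part by 6:
= -7/6 + (7/6)i


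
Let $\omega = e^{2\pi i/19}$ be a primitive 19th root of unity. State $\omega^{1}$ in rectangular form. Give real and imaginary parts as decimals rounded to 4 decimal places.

ω^1 = e^(2πi·1/19) = e^(i·2π/19)
= cos(2π/19) + i sin(2π/19)
= 0.9458 + 0.3247i


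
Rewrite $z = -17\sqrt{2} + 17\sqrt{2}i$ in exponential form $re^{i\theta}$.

r = |z| = sqrt((-17*sqrt(2))^2 + (17*sqrt(2))^2) = sqrt(578 + 578) = sqrt(1156) = 34
θ = arctan(b/a) = arctan(24.0416/-24.0416) (quadrant-adjusted) = 135° = 3π/4
z = 34e^(i*3π/4)


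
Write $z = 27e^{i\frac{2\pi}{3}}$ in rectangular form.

a = r cos θ = 27 * -1/2 = -27/2
b = r sin θ = 27 * sqrt(3)/2 = 27*sqrt(3)/2
z = -27/2 + (27*sqrt(3)/2)i


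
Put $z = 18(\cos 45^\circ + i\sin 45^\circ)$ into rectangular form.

a = r cos θ = 18 * sqrt(2)/2 = 9*sqrt(2)
b = r sin θ = 18 * sqrt(2)/2 = 9*sqrt(2)
z = 9*sqrt(2) + 9*sqrt(2)i


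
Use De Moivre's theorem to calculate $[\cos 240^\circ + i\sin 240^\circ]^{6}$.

By De Moivre: z^n = r^n(cos(nθ) + i sin(nθ))
= 1^6(cos(6*240°) + i sin(6*240°))
= 1(cos 0° + i sin 0°)
= 1


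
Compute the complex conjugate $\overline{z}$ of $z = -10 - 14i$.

If z = a + bi, then conjugate(z) = a - bi
conjugate(-10 - 14i) = -10 + 14i


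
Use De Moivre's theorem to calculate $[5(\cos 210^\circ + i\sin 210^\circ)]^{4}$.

By De Moivre: z^n = r^n(cos(nθ) + i sin(nθ))
= 5^4(cos(4*210°) + i sin(4*210°))
= 625(cos 120° + i sin 120°)
= -625/2 + (625*sqrt(3)/2)i


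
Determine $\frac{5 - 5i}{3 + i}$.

Multiply numerator and denominator by conjugate (3 - i):
= (5 - 5i)(3 - i) / (3^2 + 1^2)
= (10 - 20i) / 10
= 1 - 2i


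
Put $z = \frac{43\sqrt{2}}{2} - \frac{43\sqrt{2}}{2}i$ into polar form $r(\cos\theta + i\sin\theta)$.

r = |z| = sqrt(a^2 + b^2) = sqrt((43*sqrt(2)/2)^2 + (-43*sqrt(2)/2)^2) = sqrt(1849/2 + 1849/2) = sqrt(1849) = 43
θ = arctan(b/a) = arctan(-30.4056/30.4056) (quadrant-adjusted) = 315°
z = 43(cos 315° + i sin 315°)


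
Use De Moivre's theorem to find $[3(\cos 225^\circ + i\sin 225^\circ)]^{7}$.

By De Moivre: z^n = r^n(cos(nθ) + i sin(nθ))
= 3^7(cos(7*225°) + i sin(7*225°))
= 2187(cos 135° + i sin 135°)
= -2187*sqrt(2)/2 + (2187*sqrt(2)/2)i


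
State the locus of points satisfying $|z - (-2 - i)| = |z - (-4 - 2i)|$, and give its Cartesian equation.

|z - z1| = |z - z2| means z is equidistant from z1 and z2,
i.e. the perpendicular bisector of the segment from (-2, -1) to (-4, -2) (midpoint (-3, -3/2)).
With z = x + yi, square both sides:
(x - (-2))^2 + (y - (-1))^2 = (x - (-4))^2 + (y - (-2))^2
The x^2 and y^2 terms cancel: -4x + (-2)y = 20 - 5 = 15
Simplify: 4x + 2y = -15
Locus: Perpendicular bisector of the segment from (-2, -1) to (-4, -2): the line 4x + 2y = -15


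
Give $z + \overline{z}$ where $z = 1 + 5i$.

z + conjugate(z) = (a + bi) + (a - bi) = 2a
= 2 * 1 = 2


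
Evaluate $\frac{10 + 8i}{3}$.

Divisor is real, so divide each part by 3:
= 10/3 + (8/3)i


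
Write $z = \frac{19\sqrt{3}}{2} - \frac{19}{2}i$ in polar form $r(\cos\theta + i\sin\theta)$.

r = |z| = sqrt(a^2 + b^2) = sqrt((19*sqrt(3)/2)^2 + (-19/2)^2) = sqrt(1083/4 + 361/4) = sqrt(361) = 19
θ = arctan(b/a) = arctan(-9.5/16.4545) (quadrant-adjusted) = 330°
z = 19(cos 330° + i sin 330°)


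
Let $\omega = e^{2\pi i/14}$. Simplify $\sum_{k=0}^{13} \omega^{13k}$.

Let ζ = ω^13 = e^(2πi·13/14). Since 14 ∤ 13, ζ ≠ 1.
Sum = Σ_{k=0}^{13} ζ^k = (ζ^14 - 1)/(ζ - 1) = (ω^{13·14} - 1)/(ζ - 1) = (1 - 1)/(ζ - 1) = 0


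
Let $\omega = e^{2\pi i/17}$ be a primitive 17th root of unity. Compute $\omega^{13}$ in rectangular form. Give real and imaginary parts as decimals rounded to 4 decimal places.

ω^13 = e^(2πi·13/17) = e^(i·26π/17)
= cos(26π/17) + i sin(26π/17)
= 0.0923 - 0.9957i


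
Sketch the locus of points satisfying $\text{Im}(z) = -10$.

Im(z) = y where z = x + yi; the equation y = -10 is satisfied by all points with that y-coordinate
Locus: Horizontal line y = -10


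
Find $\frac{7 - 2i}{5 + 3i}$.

Multiply numerator and denominator by conjugate (5 - 3i):
= (7 - 2i)(5 - 3i) / (5^2 + 3^2)
= (29 - 31i) / 34
= 29/34 - (31/34)i


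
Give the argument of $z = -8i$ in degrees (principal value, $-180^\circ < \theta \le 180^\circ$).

a = 0 and b < 0, so z lies on the negative imaginary axis: θ = -90°


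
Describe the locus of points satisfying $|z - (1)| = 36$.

|z - z0| = r describes a circle centered at z0 with radius r
Here z0 = 1 and r = 36
Locus: Circle centered at (1, 0) with radius 36


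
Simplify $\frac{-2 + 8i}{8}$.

Divisor is real, so divide each part by 8:
= -1/4 + i


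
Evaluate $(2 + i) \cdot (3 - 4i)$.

(a1*a2 - b1*b2) + (a1*b2 + b1*a2)i
= (6 - (-4)) + (-8 + 3)i
= 10 - 5i


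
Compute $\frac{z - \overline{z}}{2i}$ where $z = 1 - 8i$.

z - conjugate(z) = 2bi
(z - conjugate(z))/(2i) = 2bi/(2i) = b = -8


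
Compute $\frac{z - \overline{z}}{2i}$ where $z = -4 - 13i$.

z - conjugate(z) = 2bi
(z - conjugate(z))/(2i) = 2bi/(2i) = b = -13


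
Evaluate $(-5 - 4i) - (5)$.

(-5 - 5) + (-4 - 0)i = -10 - 4i


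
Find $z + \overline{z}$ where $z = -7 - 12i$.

z + conjugate(z) = (a + bi) + (a - bi) = 2a
= 2 * (-7) = -14


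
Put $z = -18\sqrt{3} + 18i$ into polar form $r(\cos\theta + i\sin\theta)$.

r = |z| = sqrt(a^2 + b^2) = sqrt((-18*sqrt(3))^2 + (18)^2) = sqrt(972 + 324) = sqrt(1296) = 36
θ = arctan(b/a) = arctan(18/-31.1769) (quadrant-adjusted) = 150°
z = 36(cos 150° + i sin 150°)


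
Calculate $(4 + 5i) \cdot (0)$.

(a1*a2 - b1*b2) + (a1*b2 + b1*a2)i
= (0 - 0) + (0 + 0)i
= 0


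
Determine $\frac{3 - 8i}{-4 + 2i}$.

Multiply numerator and denominator by conjugate (-4 - 2i):
= (3 - 8i)(-4 - 2i) / ((-4)^2 + 2^2)
= (-28 + 26i) / 20
Divide through by 2: (-14 + 13i) / 10
= -7/5 + (13/10)i


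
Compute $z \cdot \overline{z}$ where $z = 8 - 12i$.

z * conjugate(z) = |z|^2 = a^2 + b^2
= 8^2 + (-12)^2 = 208


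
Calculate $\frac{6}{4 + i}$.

Multiply numerator and denominator by conjugate (4 - i):
= (6)(4 - i) / (4^2 + 1^2)
= (24 - 6i) / 17
= 24/17 - (6/17)i


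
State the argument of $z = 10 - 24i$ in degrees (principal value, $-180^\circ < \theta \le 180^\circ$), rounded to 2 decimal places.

θ = arctan(b/a) = arctan(-24/10) (quadrant-adjusted) = -67.38°


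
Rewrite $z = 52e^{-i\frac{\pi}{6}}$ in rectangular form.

a = r cos θ = 52 * sqrt(3)/2 = 26*sqrt(3)
b = r sin θ = 52 * -1/2 = -26
z = 26*sqrt(3) - 26i


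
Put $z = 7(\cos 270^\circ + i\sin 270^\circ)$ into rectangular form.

a = r cos θ = 7 * 0 = 0
b = r sin θ = 7 * -1 = -7
z = -7i


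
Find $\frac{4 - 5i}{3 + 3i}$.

Multiply numerator and denominator by conjugate (3 - 3i):
= (4 - 5i)(3 - 3i) / (3^2 + 3^2)
= (-3 - 27i) / 18
Divide through by 3: (-1 - 9i) / 6
= -1/6 - (3/2)i


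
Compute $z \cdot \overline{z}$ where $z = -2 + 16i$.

z * conjugate(z) = |z|^2 = a^2 + b^2
= (-2)^2 + 16^2 = 260


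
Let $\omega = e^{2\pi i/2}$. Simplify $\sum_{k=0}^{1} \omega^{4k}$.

Since 2 divides 4, ω^4 = (ω^2)^2 = 1^2 = 1, so every term is 1.
Sum = 2 · 1 = 2


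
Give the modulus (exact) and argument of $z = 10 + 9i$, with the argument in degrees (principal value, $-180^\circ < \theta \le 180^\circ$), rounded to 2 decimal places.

|z| = sqrt(10^2 + 9^2) = sqrt(181)
arg(z) = arctan(b/a) = arctan(9/10) (quadrant-adjusted) = 41.99°


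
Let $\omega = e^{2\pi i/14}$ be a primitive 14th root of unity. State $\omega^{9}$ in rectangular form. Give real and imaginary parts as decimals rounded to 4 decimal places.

ω^9 = e^(2πi·9/14) = e^(i·9π/7)
= cos(9π/7) + i sin(9π/7)
= -0.6235 - 0.7818i


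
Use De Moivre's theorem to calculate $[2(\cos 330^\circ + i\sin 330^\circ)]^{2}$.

By De Moivre: z^n = r^n(cos(nθ) + i sin(nθ))
= 2^2(cos(2*330°) + i sin(2*330°))
= 4(cos 300° + i sin 300°)
= 2 - 2*sqrt(3)i


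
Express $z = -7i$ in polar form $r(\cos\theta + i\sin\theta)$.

r = |z| = sqrt(a^2 + b^2) = sqrt((0)^2 + (-7)^2) = sqrt(0 + 49) = sqrt(49) = 7
a = 0 and b < 0, so z lies on the negative imaginary axis: θ = 270°
z = 7(cos 270° + i sin 270°)


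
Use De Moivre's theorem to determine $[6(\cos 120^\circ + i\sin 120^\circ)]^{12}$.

By De Moivre: z^n = r^n(cos(nθ) + i sin(nθ))
= 6^12(cos(12*120°) + i sin(12*120°))
= 2176782336(cos 0° + i sin 0°)
= 2176782336


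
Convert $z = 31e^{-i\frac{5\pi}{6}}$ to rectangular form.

a = r cos θ = 31 * -sqrt(3)/2 = -31*sqrt(3)/2
b = r sin θ = 31 * -1/2 = -31/2
z = -31*sqrt(3)/2 - (31/2)i


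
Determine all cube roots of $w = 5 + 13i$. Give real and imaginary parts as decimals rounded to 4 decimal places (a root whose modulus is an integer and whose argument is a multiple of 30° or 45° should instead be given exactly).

|w| = sqrt(194) ≈ 13.928388, arg(w) ≈ 68.962489°
Root modulus = sqrt(194)^(1/3) ≈ 2.406026
Root arguments: θ_k = (arg(w) + 360°k)/3 for k = 0, 1, ..., 2
Compute each root as (root modulus)(cos θ_k + i sin θ_k) using full-precision intermediates, then round to 4 decimal places.
Roots: 2.2150 + 0.9396i, -1.9212 + 1.4484i, -0.2937 - 2.3880i


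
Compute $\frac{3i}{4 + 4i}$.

Multiply numerator and denominator by conjugate (4 - 4i):
= (3i)(4 - 4i) / (4^2 + 4^2)
= (12 + 12i) / 32
Divide through by 4: (3 + 3i) / 8
= 3/8 + (3/8)i


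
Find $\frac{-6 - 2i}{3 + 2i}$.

Multiply numerator and denominator by conjugate (3 - 2i):
= (-6 - 2i)(3 - 2i) / (3^2 + 2^2)
= (-22 + 6i) / 13
= -22/13 + (6/13)i


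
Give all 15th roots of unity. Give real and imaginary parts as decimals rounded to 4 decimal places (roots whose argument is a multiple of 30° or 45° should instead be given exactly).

ω_k = e^(2πik/15) = cos(2πk/15) + i sin(2πk/15) for k = 0, 1, ..., 14
Roots: 1, 0.9135 + 0.4067i, 0.6691 + 0.7431i, 0.3090 + 0.9511i, -0.1045 + 0.9945i, -1/2 + (sqrt(3)/2)i, -0.8090 + 0.5878i, -0.9781 + 0.2079i, -0.9781 - 0.2079i, -0.8090 - 0.5878i, -1/2 - (sqrt(3)/2)i, -0.1045 - 0.9945i, 0.3090 - 0.9511i, 0.6691 - 0.7431i, 0.9135 - 0.4067i


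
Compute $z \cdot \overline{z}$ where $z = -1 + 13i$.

z * conjugate(z) = |z|^2 = a^2 + b^2
= (-1)^2 + 13^2 = 170


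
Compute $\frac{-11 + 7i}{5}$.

Divisor is real, so divide each part by 5:
= -11/5 + (7/5)i


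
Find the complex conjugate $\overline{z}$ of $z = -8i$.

If z = a + bi, then conjugate(z) = a - bi
conjugate(-8i) = 8i


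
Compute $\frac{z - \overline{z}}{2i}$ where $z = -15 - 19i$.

z - conjugate(z) = 2bi
(z - conjugate(z))/(2i) = 2bi/(2i) = b = -19


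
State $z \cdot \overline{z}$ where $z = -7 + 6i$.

z * conjugate(z) = |z|^2 = a^2 + b^2
= (-7)^2 + 6^2 = 85


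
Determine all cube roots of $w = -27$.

|w| = 27, arg(w) = 180°
Root modulus = 27^(1/3) = 3
Root arguments: θ_k = (180° + 360°k)/3 for k = 0, 1, ..., 2
Roots: 3/2 + (3*sqrt(3)/2)i, -3, 3/2 - (3*sqrt(3)/2)i


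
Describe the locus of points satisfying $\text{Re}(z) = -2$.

Re(z) = x where z = x + yi; the equation x = -2 is satisfied by all points with that x-coordinate
Locus: Vertical line x = -2


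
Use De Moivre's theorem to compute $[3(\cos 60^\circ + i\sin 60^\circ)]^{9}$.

By De Moivre: z^n = r^n(cos(nθ) + i sin(nθ))
= 3^9(cos(9*60°) + i sin(9*60°))
= 19683(cos 180° + i sin 180°)
= -19683


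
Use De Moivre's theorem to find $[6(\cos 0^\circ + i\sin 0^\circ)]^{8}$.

By De Moivre: z^n = r^n(cos(nθ) + i sin(nθ))
= 6^8(cos(8*0°) + i sin(8*0°))
= 1679616(cos 0° + i sin 0°)
= 1679616


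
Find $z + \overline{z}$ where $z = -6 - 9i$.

z + conjugate(z) = (a + bi) + (a - bi) = 2a
= 2 * (-6) = -12


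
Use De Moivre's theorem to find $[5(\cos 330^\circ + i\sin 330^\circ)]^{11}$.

By De Moivre: z^n = r^n(cos(nθ) + i sin(nθ))
= 5^11(cos(11*330°) + i sin(11*330°))
= 48828125(cos 30° + i sin 30°)
= 48828125*sqrt(3)/2 + (48828125/2)i


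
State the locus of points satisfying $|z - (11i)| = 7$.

|z - z0| = r describes a circle centered at z0 with radius r
Here z0 = 11i and r = 7
Locus: Circle centered at (0, 11) with radius 7


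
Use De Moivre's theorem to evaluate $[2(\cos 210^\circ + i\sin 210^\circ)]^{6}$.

By De Moivre: z^n = r^n(cos(nθ) + i sin(nθ))
= 2^6(cos(6*210°) + i sin(6*210°))
= 64(cos 180° + i sin 180°)
= -64


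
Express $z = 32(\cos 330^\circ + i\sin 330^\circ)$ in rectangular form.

a = r cos θ = 32 * sqrt(3)/2 = 16*sqrt(3)
b = r sin θ = 32 * -1/2 = -16
z = 16*sqrt(3) - 16i


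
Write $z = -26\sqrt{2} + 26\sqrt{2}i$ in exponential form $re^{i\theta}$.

r = |z| = sqrt((-26*sqrt(2))^2 + (26*sqrt(2))^2) = sqrt(1352 + 1352) = sqrt(2704) = 52
θ = arctan(b/a) = arctan(36.7696/-36.7696) (quadrant-adjusted) = 135° = 3π/4
z = 52e^(i*3π/4)


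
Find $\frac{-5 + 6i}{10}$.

Divisor is real, so divide each part by 10:
= -1/2 + (3/5)i


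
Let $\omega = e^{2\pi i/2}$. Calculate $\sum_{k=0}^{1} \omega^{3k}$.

Let ζ = ω^3 = e^(2πi·3/2). Since 2 ∤ 3, ζ ≠ 1.
Sum = Σ_{k=0}^{1} ζ^k = (ζ^2 - 1)/(ζ - 1) = (ω^{3·2} - 1)/(ζ - 1) = (1 - 1)/(ζ - 1) = 0


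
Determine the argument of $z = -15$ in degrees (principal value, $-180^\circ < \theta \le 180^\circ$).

b = 0 and a < 0, so z lies on the negative real axis: θ = 180°
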